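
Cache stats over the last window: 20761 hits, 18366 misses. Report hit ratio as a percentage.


Formula: hit rate = hits / (hits + misses) * 100
hit rate = 20761 / (20761 + 18366) * 100
hit rate = 20761 / 39127 * 100
hit rate = 53.06%

53.06%


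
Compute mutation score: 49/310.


Mutation score = killed / total * 100
Mutation score = 49 / 310 * 100
Mutation score = 15.81%

15.81%


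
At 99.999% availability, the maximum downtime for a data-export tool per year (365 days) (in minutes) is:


Formula: allowed downtime = period * (100 - SLA) / 100
Period (year (365 days)) = 525600 minutes
Unavailability fraction = (100 - 99.999) / 100
Allowed downtime = 525600 * (100 - 99.999) / 100
Allowed downtime = 5.256 minutes

5.256 minutes


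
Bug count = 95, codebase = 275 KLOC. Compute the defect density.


Defect density = defects / KLOC
Defect density = 95 / 275
Defect density = 0.345 defects/KLOC

0.345 defects/KLOC


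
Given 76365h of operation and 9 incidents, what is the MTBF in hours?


Formula: MTBF = Total operating time / Number of failures
MTBF = 76365 / 9
MTBF = 8485.0 hours

8485.0 hours


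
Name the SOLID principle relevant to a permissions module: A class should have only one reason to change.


This describes the Single Responsibility Principle (SRP)

Single Responsibility Principle (SRP)


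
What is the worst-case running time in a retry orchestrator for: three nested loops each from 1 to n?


Reasoning: three levels of nesting over n
Complexity: O(n^3)

O(n^3)


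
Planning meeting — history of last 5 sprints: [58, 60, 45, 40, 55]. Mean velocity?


Formula: Avg velocity = Total points / Number of sprints
Points: [58, 60, 45, 40, 55]
Sum = 58 + 60 + 45 + 40 + 55 = 258
Avg velocity = 258 / 5 = 51.6 points/sprint

51.6 points/sprint


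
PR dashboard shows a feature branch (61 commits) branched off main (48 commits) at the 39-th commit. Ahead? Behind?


Common ancestor: commit #39
feature commits after divergence: 61 - 39 = 22
main commits after divergence: 48 - 39 = 9
feature is 22 commits ahead of main
main is 9 commits ahead of feature

feature ahead: 22, main ahead: 9


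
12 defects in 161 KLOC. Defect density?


Defect density = defects / KLOC
Defect density = 12 / 161
Defect density = 0.075 defects/KLOC

0.075 defects/KLOC


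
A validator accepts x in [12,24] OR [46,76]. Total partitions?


Valid ranges: [12,24] and [46,76]
Class 1: x < 12 — invalid
Class 2: 12 ≤ x ≤ 24 — valid
Class 3: 24 < x < 46 — invalid (gap between ranges)
Class 4: 46 ≤ x ≤ 76 — valid
Class 5: x > 76 — invalid
Total equivalence classes: 5

5 equivalence classes


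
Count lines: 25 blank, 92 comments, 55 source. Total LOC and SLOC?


Total LOC = blank + comment + code
Total LOC = 25 + 92 + 55 = 172
SLOC (source only) = code = 55

Total LOC: 172, SLOC: 55


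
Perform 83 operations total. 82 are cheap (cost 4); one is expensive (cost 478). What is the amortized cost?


Formula: Amortized cost = Total cost / Operations
Total cost = (82 * 4) + (1 * 478)
Total cost = 328 + 478 = 806
Amortized = 806 / 83 = 9.7108

9.7108


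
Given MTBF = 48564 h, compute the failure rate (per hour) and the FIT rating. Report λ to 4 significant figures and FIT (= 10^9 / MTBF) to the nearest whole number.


Formula: λ = 1 / MTBF; FIT = λ × 1e9 = 1e9 / MTBF
λ = 1 / 48564 ≈ 2.059e-05 failures/hour
FIT = 1e9 / 48564 ≈ 20591 failures per 1e9 hours (nearest whole number)

λ = 2.059e-05 /h, FIT = 20591


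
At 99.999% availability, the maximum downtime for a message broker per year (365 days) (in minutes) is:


Formula: allowed downtime = period * (100 - SLA) / 100
Period (year (365 days)) = 525600 minutes
Unavailability fraction = (100 - 99.999) / 100
Allowed downtime = 525600 * (100 - 99.999) / 100
Allowed downtime = 5.256 minutes

5.256 minutes


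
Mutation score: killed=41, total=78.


Mutation score = killed / total * 100
Mutation score = 41 / 78 * 100
Mutation score = 52.56%

52.56%


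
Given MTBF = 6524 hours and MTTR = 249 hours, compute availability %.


Availability = MTBF / (MTBF + MTTR)
Availability = 6524 / (6524 + 249)
Availability = 6524 / 6773
Availability = 96.3236%

96.3236%


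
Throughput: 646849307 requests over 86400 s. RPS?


Formula: throughput = requests / seconds
throughput = 646849307 / 86400
throughput = 7486.68 requests/second

7486.68 requests/second


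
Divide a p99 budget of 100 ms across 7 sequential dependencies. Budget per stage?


Formula: per_stage = total_budget / stages
per_stage = 100 / 7
per_stage = 14.29 ms

14.29 ms


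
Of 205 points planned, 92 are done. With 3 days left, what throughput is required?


Formula: Required rate = Remaining points / Days left
Remaining = 205 - 92 = 113 points
Required rate = 113 / 3 = 37.67 points/day

37.67 points/day


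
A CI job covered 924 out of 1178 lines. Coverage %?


Coverage = covered / total * 100
Coverage = 924 / 1178 * 100
Coverage = 78.44%

78.44%


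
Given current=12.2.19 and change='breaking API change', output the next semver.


Current: 12.2.19
Change category: 'breaking API change' → major bump
SemVer rule: major bump → increment MAJOR, reset MINOR and PATCH to 0
New: 13.0.0

13.0.0


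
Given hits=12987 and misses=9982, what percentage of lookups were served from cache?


Formula: hit rate = hits / (hits + misses) * 100
hit rate = 12987 / (12987 + 9982) * 100
hit rate = 12987 / 22969 * 100
hit rate = 56.54%

56.54%


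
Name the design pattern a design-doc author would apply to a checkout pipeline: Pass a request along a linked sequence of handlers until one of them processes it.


This matches the Chain of Responsibility pattern

Chain of Responsibility


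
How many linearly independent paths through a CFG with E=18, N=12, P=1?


Formula: V(G) = E - N + 2P
V(G) = 18 - 12 + 2*1
V(G) = 6 + 2
V(G) = 8

8


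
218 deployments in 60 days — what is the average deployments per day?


Formula: deployments per day = releases / days
= 218 / 60
= 3.633 deploys/day
(equivalently, 25.43 deploys/week)

3.633 deploys/day


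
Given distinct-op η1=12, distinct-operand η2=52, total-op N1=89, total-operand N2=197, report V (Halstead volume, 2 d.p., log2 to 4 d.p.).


Formula: V = N * log2(η), where N = N1 + N2 and η = η1 + η2
η = 12 + 52 = 64
N = 89 + 197 = 286
log2(64) ≈ 6.0000
V = 286 * 6.0000 = 1716.00

1716.00


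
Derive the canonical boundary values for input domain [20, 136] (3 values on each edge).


Range: [20, 136]
Boundaries: just below min, min, min+1, max-1, max, just above max
Values: [19, 20, 21, 135, 136, 137]

[19, 20, 21, 135, 136, 137]


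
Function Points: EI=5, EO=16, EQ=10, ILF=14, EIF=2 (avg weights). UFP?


UFP = EI*4 + EO*5 + EQ*4 + ILF*10 + EIF*7
UFP = 5*4 + 16*5 + 10*4 + 14*10 + 2*7
UFP = 20 + 80 + 40 + 140 + 14
UFP = 294

294


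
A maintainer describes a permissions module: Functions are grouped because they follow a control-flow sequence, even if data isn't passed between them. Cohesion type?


Reasoning: Grouped by order of execution within a routine, not by data flow
Type: Procedural cohesion

Procedural cohesion


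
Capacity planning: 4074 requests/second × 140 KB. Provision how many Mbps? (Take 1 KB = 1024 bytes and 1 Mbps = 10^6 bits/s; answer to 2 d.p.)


Formula: Mbps = payload_bytes * RPS * 8 / 1e6
Payload per request = 140 KB = 140 * 1024 = 143360 bytes
Total bytes/sec = 143360 * 4074 = 584048640
Total bits/sec = 584048640 * 8 = 4672389120
Mbps = 4672389120 / 1e6 = 4672.39

4672.39 Mbps


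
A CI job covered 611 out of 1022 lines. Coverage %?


Coverage = covered / total * 100
Coverage = 611 / 1022 * 100
Coverage = 59.78%

59.78%


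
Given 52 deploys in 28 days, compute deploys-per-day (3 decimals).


Formula: deployments per day = releases / days
= 52 / 28
= 1.857 deploys/day
(equivalently, 13.0 deploys/week)

1.857 deploys/day


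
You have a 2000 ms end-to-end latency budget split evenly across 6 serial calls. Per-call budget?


Formula: per_stage = total_budget / stages
per_stage = 2000 / 6
per_stage = 333.33 ms

333.33 ms


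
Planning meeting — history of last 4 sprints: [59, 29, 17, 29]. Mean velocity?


Formula: Avg velocity = Total points / Number of sprints
Points: [59, 29, 17, 29]
Sum = 59 + 29 + 17 + 29 = 134
Avg velocity = 134 / 4 = 33.5 points/sprint

33.5 points/sprint


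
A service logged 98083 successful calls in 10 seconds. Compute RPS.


Formula: throughput = requests / seconds
throughput = 98083 / 10
throughput = 9808.3 requests/second

9808.3 requests/second


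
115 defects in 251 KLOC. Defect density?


Defect density = defects / KLOC
Defect density = 115 / 251
Defect density = 0.458 defects/KLOC

0.458 defects/KLOC


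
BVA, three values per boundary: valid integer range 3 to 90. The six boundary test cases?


Range: [3, 90]
Boundaries: just below min, min, min+1, max-1, max, just above max
Values: [2, 3, 4, 89, 90, 91]

[2, 3, 4, 89, 90, 91]


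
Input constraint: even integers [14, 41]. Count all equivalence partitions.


Constraint: even integers in [14, 41]
Class 1: x < 14 — out-of-range invalid
Class 2: x in [14,41] but odd — wrong type invalid
Class 3: x in [14,41] and even — valid
Class 4: x > 41 — out-of-range invalid
Total equivalence classes: 4

4 equivalence classes


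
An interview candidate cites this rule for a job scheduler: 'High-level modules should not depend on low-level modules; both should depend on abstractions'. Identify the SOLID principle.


This describes the Dependency Inversion Principle (DIP)

Dependency Inversion Principle (DIP)


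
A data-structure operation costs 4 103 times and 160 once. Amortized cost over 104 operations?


Formula: Amortized cost = Total cost / Operations
Total cost = (103 * 4) + (1 * 160)
Total cost = 412 + 160 = 572
Amortized = 572 / 104 = 5.5

5.5


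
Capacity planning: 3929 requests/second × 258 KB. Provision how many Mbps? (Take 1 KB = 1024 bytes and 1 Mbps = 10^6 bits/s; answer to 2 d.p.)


Formula: Mbps = payload_bytes * RPS * 8 / 1e6
Payload per request = 258 KB = 258 * 1024 = 264192 bytes
Total bytes/sec = 264192 * 3929 = 1038010368
Total bits/sec = 1038010368 * 8 = 8304082944
Mbps = 8304082944 / 1e6 = 8304.08

8304.08 Mbps


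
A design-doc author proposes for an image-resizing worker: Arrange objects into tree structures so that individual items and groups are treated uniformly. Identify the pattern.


This matches the Composite pattern

Composite


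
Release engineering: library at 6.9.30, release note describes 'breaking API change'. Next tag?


Current: 6.9.30
Change category: 'breaking API change' → major bump
SemVer rule: major bump → increment MAJOR, reset MINOR and PATCH to 0
New: 7.0.0

7.0.0


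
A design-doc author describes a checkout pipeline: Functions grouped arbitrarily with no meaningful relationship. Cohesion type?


Reasoning: Worst: random grouping
Type: Coincidental cohesion

Coincidental cohesion


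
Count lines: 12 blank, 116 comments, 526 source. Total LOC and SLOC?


Total LOC = blank + comment + code
Total LOC = 12 + 116 + 526 = 654
SLOC (source only) = code = 526

Total LOC: 654, SLOC: 526


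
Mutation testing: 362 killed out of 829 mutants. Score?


Mutation score = killed / total * 100
Mutation score = 362 / 829 * 100
Mutation score = 43.67%

43.67%


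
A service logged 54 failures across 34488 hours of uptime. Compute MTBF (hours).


Formula: MTBF = Total operating time / Number of failures
MTBF = 34488 / 54
MTBF = 638.67 hours

638.67 hours


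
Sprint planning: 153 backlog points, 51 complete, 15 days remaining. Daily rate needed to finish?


Formula: Required rate = Remaining points / Days left
Remaining = 153 - 51 = 102 points
Required rate = 102 / 15 = 6.8 points/day

6.8 points/day


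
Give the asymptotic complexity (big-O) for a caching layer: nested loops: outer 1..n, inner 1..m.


Reasoning: product of independent bounds
Complexity: O(n*m)

O(n*m)


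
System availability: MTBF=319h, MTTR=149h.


Availability = MTBF / (MTBF + MTTR)
Availability = 319 / (319 + 149)
Availability = 319 / 468
Availability = 68.1624%

68.1624%


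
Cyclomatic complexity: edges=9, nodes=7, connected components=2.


Formula: V(G) = E - N + 2P
V(G) = 9 - 7 + 2*2
V(G) = 2 + 4
V(G) = 6

6


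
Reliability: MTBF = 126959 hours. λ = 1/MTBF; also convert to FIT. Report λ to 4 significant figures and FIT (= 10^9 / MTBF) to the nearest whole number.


Formula: λ = 1 / MTBF; FIT = λ × 1e9 = 1e9 / MTBF
λ = 1 / 126959 ≈ 7.877e-06 failures/hour
FIT = 1e9 / 126959 ≈ 7877 failures per 1e9 hours (nearest whole number)

λ = 7.877e-06 /h, FIT = 7877


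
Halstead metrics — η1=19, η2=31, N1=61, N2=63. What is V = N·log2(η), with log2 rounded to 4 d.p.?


Formula: V = N * log2(η), where N = N1 + N2 and η = η1 + η2
η = 19 + 31 = 50
N = 61 + 63 = 124
log2(50) ≈ 5.6439
V = 124 * 5.6439 = 699.84

699.84


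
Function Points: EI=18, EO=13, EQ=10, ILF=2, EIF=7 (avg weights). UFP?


UFP = EI*4 + EO*5 + EQ*4 + ILF*10 + EIF*7
UFP = 18*4 + 13*5 + 10*4 + 2*10 + 7*7
UFP = 72 + 65 + 40 + 20 + 49
UFP = 246

246


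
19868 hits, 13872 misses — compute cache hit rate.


Formula: hit rate = hits / (hits + misses) * 100
hit rate = 19868 / (19868 + 13872) * 100
hit rate = 19868 / 33740 * 100
hit rate = 58.89%

58.89%


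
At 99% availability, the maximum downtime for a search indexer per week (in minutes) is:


Formula: allowed downtime = period * (100 - SLA) / 100
Period (week) = 10080 minutes
Unavailability fraction = (100 - 99.0) / 100
Allowed downtime = 10080 * (100 - 99.0) / 100
Allowed downtime = 100.8 minutes

100.8 minutes


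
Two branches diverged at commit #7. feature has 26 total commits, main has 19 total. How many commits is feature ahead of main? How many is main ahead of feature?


Common ancestor: commit #7
feature commits after divergence: 26 - 7 = 19
main commits after divergence: 19 - 7 = 12
feature is 19 commits ahead of main
main is 12 commits ahead of feature

feature ahead: 19, main ahead: 12


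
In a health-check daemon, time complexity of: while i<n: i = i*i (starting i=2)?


Reasoning: squaring drives double-exponential growth; iterations ~ log log n
Complexity: O(log log n)

O(log log n)


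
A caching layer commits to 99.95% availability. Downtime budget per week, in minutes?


Formula: allowed downtime = period * (100 - SLA) / 100
Period (week) = 10080 minutes
Unavailability fraction = (100 - 99.95) / 100
Allowed downtime = 10080 * (100 - 99.95) / 100
Allowed downtime = 5.04 minutes

5.04 minutes


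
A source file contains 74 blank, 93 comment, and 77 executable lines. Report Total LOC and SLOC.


Total LOC = blank + comment + code
Total LOC = 74 + 93 + 77 = 244
SLOC (source only) = code = 77

Total LOC: 244, SLOC: 77


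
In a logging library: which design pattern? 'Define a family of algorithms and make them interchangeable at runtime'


This matches the Strategy pattern

Strategy


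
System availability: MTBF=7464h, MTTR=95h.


Availability = MTBF / (MTBF + MTTR)
Availability = 7464 / (7464 + 95)
Availability = 7464 / 7559
Availability = 98.7432%

98.7432%


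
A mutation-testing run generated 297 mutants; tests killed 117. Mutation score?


Mutation score = killed / total * 100
Mutation score = 117 / 297 * 100
Mutation score = 39.39%

39.39%


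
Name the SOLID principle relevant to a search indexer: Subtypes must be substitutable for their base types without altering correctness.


This describes the Liskov Substitution Principle (LSP)

Liskov Substitution Principle (LSP)


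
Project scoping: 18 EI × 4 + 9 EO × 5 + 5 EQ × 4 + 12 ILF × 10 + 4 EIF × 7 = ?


UFP = EI*4 + EO*5 + EQ*4 + ILF*10 + EIF*7
UFP = 18*4 + 9*5 + 5*4 + 12*10 + 4*7
UFP = 72 + 45 + 20 + 120 + 28
UFP = 285

285


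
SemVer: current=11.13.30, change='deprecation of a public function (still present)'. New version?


Current: 11.13.30
Change category: 'deprecation of a public function (still present)' → minor bump
SemVer rule: minor bump → increment MINOR, reset PATCH to 0 (MAJOR unchanged)
New: 11.14.0

11.14.0


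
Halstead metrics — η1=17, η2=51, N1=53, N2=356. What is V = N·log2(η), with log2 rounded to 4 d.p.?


Formula: V = N * log2(η), where N = N1 + N2 and η = η1 + η2
η = 17 + 51 = 68
N = 53 + 356 = 409
log2(68) ≈ 6.0875
V = 409 * 6.0875 = 2489.79

2489.79


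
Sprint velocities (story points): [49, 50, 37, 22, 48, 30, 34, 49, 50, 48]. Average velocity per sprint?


Formula: Avg velocity = Total points / Number of sprints
Points: [49, 50, 37, 22, 48, 30, 34, 49, 50, 48]
Sum = 49 + 50 + 37 + 22 + 48 + 30 + 34 + 49 + 50 + 48 = 417
Avg velocity = 417 / 10 = 41.7 points/sprint

41.7 points/sprint


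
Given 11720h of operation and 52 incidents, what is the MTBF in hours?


Formula: MTBF = Total operating time / Number of failures
MTBF = 11720 / 52
MTBF = 225.38 hours

225.38 hours


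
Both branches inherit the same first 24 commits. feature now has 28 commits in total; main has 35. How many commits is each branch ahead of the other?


Common ancestor: commit #24
feature commits after divergence: 28 - 24 = 4
main commits after divergence: 35 - 24 = 11
feature is 4 commits ahead of main
main is 11 commits ahead of feature

feature ahead: 4, main ahead: 11


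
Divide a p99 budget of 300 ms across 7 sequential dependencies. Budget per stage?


Formula: per_stage = total_budget / stages
per_stage = 300 / 7
per_stage = 42.86 ms

42.86 ms


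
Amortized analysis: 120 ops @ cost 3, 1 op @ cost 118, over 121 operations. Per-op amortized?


Formula: Amortized cost = Total cost / Operations
Total cost = (120 * 3) + (1 * 118)
Total cost = 360 + 118 = 478
Amortized = 478 / 121 = 3.9504

3.9504


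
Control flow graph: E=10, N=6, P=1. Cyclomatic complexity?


Formula: V(G) = E - N + 2P
V(G) = 10 - 6 + 2*1
V(G) = 4 + 2
V(G) = 6

6


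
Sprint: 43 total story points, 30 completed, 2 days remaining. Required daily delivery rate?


Formula: Required rate = Remaining points / Days left
Remaining = 43 - 30 = 13 points
Required rate = 13 / 2 = 6.5 points/day

6.5 points/day


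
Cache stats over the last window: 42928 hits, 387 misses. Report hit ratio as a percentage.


Formula: hit rate = hits / (hits + misses) * 100
hit rate = 42928 / (42928 + 387) * 100
hit rate = 42928 / 43315 * 100
hit rate = 99.11%

99.11%


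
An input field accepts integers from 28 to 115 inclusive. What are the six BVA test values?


Range: [28, 115]
Boundaries: just below min, min, min+1, max-1, max, just above max
Values: [27, 28, 29, 114, 115, 116]

[27, 28, 29, 114, 115, 116]


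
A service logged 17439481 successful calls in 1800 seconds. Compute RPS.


Formula: throughput = requests / seconds
throughput = 17439481 / 1800
throughput = 9688.6 requests/second

9688.6 requests/second


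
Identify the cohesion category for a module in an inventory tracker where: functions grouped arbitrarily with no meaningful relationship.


Reasoning: Worst: random grouping
Type: Coincidental cohesion

Coincidental cohesion


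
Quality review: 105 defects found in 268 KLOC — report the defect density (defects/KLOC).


Defect density = defects / KLOC
Defect density = 105 / 268
Defect density = 0.392 defects/KLOC

0.392 defects/KLOC


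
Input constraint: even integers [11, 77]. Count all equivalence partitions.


Constraint: even integers in [11, 77]
Class 1: x < 11 — out-of-range invalid
Class 2: x in [11,77] but odd — wrong type invalid
Class 3: x in [11,77] and even — valid
Class 4: x > 77 — out-of-range invalid
Total equivalence classes: 4

4 equivalence classes


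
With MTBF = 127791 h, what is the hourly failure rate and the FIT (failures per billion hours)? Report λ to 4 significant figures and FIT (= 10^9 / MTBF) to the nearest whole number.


Formula: λ = 1 / MTBF; FIT = λ × 1e9 = 1e9 / MTBF
λ = 1 / 127791 ≈ 7.825e-06 failures/hour
FIT = 1e9 / 127791 ≈ 7825 failures per 1e9 hours (nearest whole number)

λ = 7.825e-06 /h, FIT = 7825


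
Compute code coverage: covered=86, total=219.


Coverage = covered / total * 100
Coverage = 86 / 219 * 100
Coverage = 39.27%

39.27%


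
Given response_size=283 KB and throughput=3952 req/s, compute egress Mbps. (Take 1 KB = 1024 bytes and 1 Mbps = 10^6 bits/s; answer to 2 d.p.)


Formula: Mbps = payload_bytes * RPS * 8 / 1e6
Payload per request = 283 KB = 283 * 1024 = 289792 bytes
Total bytes/sec = 289792 * 3952 = 1145257984
Total bits/sec = 1145257984 * 8 = 9162063872
Mbps = 9162063872 / 1e6 = 9162.06

9162.06 Mbps


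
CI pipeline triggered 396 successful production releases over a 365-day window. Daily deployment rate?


Formula: deployments per day = releases / days
= 396 / 365
= 1.085 deploys/day
(equivalently, 7.59 deploys/week)

1.085 deploys/day


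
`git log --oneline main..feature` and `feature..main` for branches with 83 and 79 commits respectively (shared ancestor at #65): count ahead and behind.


Common ancestor: commit #65
feature commits after divergence: 83 - 65 = 18
main commits after divergence: 79 - 65 = 14
feature is 18 commits ahead of main
main is 14 commits ahead of feature

feature ahead: 18, main ahead: 14


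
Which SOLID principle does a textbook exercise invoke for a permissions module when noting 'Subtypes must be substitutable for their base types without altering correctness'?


This describes the Liskov Substitution Principle (LSP)

Liskov Substitution Principle (LSP)


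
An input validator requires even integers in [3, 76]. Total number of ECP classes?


Constraint: even integers in [3, 76]
Class 1: x < 3 — out-of-range invalid
Class 2: x in [3,76] but odd — wrong type invalid
Class 3: x in [3,76] and even — valid
Class 4: x > 76 — out-of-range invalid
Total equivalence classes: 4

4 equivalence classes


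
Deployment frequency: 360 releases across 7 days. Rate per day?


Formula: deployments per day = releases / days
= 360 / 7
= 51.429 deploys/day
(equivalently, 360.0 deploys/week)

51.429 deploys/day


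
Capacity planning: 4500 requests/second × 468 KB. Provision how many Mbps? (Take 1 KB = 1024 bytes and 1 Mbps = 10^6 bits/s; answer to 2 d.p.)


Formula: Mbps = payload_bytes * RPS * 8 / 1e6
Payload per request = 468 KB = 468 * 1024 = 479232 bytes
Total bytes/sec = 479232 * 4500 = 2156544000
Total bits/sec = 2156544000 * 8 = 17252352000
Mbps = 17252352000 / 1e6 = 17252.35

17252.35 Mbps


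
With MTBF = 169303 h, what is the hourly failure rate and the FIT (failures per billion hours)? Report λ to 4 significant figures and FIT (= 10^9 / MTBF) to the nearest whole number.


Formula: λ = 1 / MTBF; FIT = λ × 1e9 = 1e9 / MTBF
λ = 1 / 169303 ≈ 5.907e-06 failures/hour
FIT = 1e9 / 169303 ≈ 5907 failures per 1e9 hours (nearest whole number)

λ = 5.907e-06 /h, FIT = 5907


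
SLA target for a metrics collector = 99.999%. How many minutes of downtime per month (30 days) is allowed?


Formula: allowed downtime = period * (100 - SLA) / 100
Period (month (30 days)) = 43200 minutes
Unavailability fraction = (100 - 99.999) / 100
Allowed downtime = 43200 * (100 - 99.999) / 100
Allowed downtime = 0.432 minutes

0.432 minutes


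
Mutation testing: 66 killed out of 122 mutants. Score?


Mutation score = killed / total * 100
Mutation score = 66 / 122 * 100
Mutation score = 54.1%

54.1%


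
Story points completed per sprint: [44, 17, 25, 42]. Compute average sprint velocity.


Formula: Avg velocity = Total points / Number of sprints
Points: [44, 17, 25, 42]
Sum = 44 + 17 + 25 + 42 = 128
Avg velocity = 128 / 4 = 32.0 points/sprint

32.0 points/sprint


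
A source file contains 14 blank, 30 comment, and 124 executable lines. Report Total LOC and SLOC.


Total LOC = blank + comment + code
Total LOC = 14 + 30 + 124 = 168
SLOC (source only) = code = 124

Total LOC: 168, SLOC: 124


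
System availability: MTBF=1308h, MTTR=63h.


Availability = MTBF / (MTBF + MTTR)
Availability = 1308 / (1308 + 63)
Availability = 1308 / 1371
Availability = 95.4048%

95.4048%


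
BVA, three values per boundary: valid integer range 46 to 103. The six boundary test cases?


Range: [46, 103]
Boundaries: just below min, min, min+1, max-1, max, just above max
Values: [45, 46, 47, 102, 103, 104]

[45, 46, 47, 102, 103, 104]


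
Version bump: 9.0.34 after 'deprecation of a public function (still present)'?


Current: 9.0.34
Change category: 'deprecation of a public function (still present)' → minor bump
SemVer rule: minor bump → increment MINOR, reset PATCH to 0 (MAJOR unchanged)
New: 9.1.0

9.1.0


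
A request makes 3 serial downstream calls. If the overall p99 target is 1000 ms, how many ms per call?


Formula: per_stage = total_budget / stages
per_stage = 1000 / 3
per_stage = 333.33 ms

333.33 ms


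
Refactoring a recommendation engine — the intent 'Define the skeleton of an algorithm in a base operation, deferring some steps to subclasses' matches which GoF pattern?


This matches the Template Method pattern

Template Method


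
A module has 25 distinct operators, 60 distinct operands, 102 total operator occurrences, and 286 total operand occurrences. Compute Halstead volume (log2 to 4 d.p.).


Formula: V = N * log2(η), where N = N1 + N2 and η = η1 + η2
η = 25 + 60 = 85
N = 102 + 286 = 388
log2(85) ≈ 6.4094
V = 388 * 6.4094 = 2486.85

2486.85


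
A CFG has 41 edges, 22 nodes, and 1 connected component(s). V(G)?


Formula: V(G) = E - N + 2P
V(G) = 41 - 22 + 2*1
V(G) = 19 + 2
V(G) = 21

21


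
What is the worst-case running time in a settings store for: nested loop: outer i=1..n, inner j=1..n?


Reasoning: n iterations times n iterations
Complexity: O(n^2)

O(n^2)


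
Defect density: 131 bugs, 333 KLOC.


Defect density = defects / KLOC
Defect density = 131 / 333
Defect density = 0.393 defects/KLOC

0.393 defects/KLOC


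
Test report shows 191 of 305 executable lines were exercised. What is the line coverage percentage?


Coverage = covered / total * 100
Coverage = 191 / 305 * 100
Coverage = 62.62%

62.62%


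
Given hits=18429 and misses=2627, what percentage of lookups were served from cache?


Formula: hit rate = hits / (hits + misses) * 100
hit rate = 18429 / (18429 + 2627) * 100
hit rate = 18429 / 21056 * 100
hit rate = 87.52%

87.52%


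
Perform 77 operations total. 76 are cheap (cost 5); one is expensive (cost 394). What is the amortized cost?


Formula: Amortized cost = Total cost / Operations
Total cost = (76 * 5) + (1 * 394)
Total cost = 380 + 394 = 774
Amortized = 774 / 77 = 10.0519

10.0519


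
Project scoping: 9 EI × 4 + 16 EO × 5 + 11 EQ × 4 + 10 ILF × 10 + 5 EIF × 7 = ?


UFP = EI*4 + EO*5 + EQ*4 + ILF*10 + EIF*7
UFP = 9*4 + 16*5 + 11*4 + 10*10 + 5*7
UFP = 36 + 80 + 44 + 100 + 35
UFP = 295

295


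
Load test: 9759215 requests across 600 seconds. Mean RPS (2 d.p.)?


Formula: throughput = requests / seconds
throughput = 9759215 / 600
throughput = 16265.36 requests/second

16265.36 requests/second


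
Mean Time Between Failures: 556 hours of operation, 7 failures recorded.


Formula: MTBF = Total operating time / Number of failures
MTBF = 556 / 7
MTBF = 79.43 hours

79.43 hours


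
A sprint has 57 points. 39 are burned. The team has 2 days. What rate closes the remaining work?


Formula: Required rate = Remaining points / Days left
Remaining = 57 - 39 = 18 points
Required rate = 18 / 2 = 9.0 points/day

9.0 points/day


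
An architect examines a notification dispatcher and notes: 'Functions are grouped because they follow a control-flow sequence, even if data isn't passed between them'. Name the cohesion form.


Reasoning: Grouped by order of execution within a routine, not by data flow
Type: Procedural cohesion

Procedural cohesion


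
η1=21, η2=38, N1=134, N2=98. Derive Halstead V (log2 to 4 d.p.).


Formula: V = N * log2(η), where N = N1 + N2 and η = η1 + η2
η = 21 + 38 = 59
N = 134 + 98 = 232
log2(59) ≈ 5.8826
V = 232 * 5.8826 = 1364.76

1364.76


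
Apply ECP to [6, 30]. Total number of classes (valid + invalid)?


Valid range: [6, 30]
Class 1: x < 6 — invalid
Class 2: 6 ≤ x ≤ 30 — valid
Class 3: x > 30 — invalid
Total equivalence classes: 3

3 equivalence classes


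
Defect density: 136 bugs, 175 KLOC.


Defect density = defects / KLOC
Defect density = 136 / 175
Defect density = 0.777 defects/KLOC

0.777 defects/KLOC


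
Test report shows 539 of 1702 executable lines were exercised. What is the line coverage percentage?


Coverage = covered / total * 100
Coverage = 539 / 1702 * 100
Coverage = 31.67%

31.67%


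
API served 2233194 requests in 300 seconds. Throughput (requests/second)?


Formula: throughput = requests / seconds
throughput = 2233194 / 300
throughput = 7443.98 requests/second

7443.98 requests/second


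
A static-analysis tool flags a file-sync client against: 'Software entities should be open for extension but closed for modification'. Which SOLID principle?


This describes the Open/Closed Principle (OCP)

Open/Closed Principle (OCP)


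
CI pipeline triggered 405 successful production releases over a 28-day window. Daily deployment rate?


Formula: deployments per day = releases / days
= 405 / 28
= 14.464 deploys/day
(equivalently, 101.25 deploys/week)

14.464 deploys/day


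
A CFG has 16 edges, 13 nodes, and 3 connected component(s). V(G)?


Formula: V(G) = E - N + 2P
V(G) = 16 - 13 + 2*3
V(G) = 3 + 6
V(G) = 9

9


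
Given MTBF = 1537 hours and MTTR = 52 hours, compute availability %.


Availability = MTBF / (MTBF + MTTR)
Availability = 1537 / (1537 + 52)
Availability = 1537 / 1589
Availability = 96.7275%

96.7275%


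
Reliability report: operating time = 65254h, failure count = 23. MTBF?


Formula: MTBF = Total operating time / Number of failures
MTBF = 65254 / 23
MTBF = 2837.13 hours

2837.13 hours


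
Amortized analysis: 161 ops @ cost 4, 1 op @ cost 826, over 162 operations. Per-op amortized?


Formula: Amortized cost = Total cost / Operations
Total cost = (161 * 4) + (1 * 826)
Total cost = 644 + 826 = 1470
Amortized = 1470 / 162 = 9.0741

9.0741


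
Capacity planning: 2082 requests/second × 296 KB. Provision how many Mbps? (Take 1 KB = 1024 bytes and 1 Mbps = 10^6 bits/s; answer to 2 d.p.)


Formula: Mbps = payload_bytes * RPS * 8 / 1e6
Payload per request = 296 KB = 296 * 1024 = 303104 bytes
Total bytes/sec = 303104 * 2082 = 631062528
Total bits/sec = 631062528 * 8 = 5048500224
Mbps = 5048500224 / 1e6 = 5048.5

5048.5 Mbps


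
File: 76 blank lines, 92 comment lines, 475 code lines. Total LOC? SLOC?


Total LOC = blank + comment + code
Total LOC = 76 + 92 + 475 = 643
SLOC (source only) = code = 475

Total LOC: 643, SLOC: 475


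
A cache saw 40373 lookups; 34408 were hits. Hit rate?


Formula: hit rate = hits / (hits + misses) * 100
hit rate = 34408 / (34408 + 5965) * 100
hit rate = 34408 / 40373 * 100
hit rate = 85.23%

85.23%


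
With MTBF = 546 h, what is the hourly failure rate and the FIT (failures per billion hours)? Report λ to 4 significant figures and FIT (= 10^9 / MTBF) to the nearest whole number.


Formula: λ = 1 / MTBF; FIT = λ × 1e9 = 1e9 / MTBF
λ = 1 / 546 ≈ 1.832e-03 failures/hour
FIT = 1e9 / 546 ≈ 1831502 failures per 1e9 hours (nearest whole number)

λ = 1.832e-03 /h, FIT = 1831502


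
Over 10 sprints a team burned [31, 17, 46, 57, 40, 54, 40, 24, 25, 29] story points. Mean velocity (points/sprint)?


Formula: Avg velocity = Total points / Number of sprints
Points: [31, 17, 46, 57, 40, 54, 40, 24, 25, 29]
Sum = 31 + 17 + 46 + 57 + 40 + 54 + 40 + 24 + 25 + 29 = 363
Avg velocity = 363 / 10 = 36.3 points/sprint

36.3 points/sprint


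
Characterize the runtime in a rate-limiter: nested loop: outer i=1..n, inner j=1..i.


Reasoning: triangle: n(n+1)/2 ~ n^2/2
Complexity: O(n^2)

O(n^2)


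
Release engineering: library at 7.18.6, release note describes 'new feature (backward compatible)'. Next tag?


Current: 7.18.6
Change category: 'new feature (backward compatible)' → minor bump
SemVer rule: minor bump → increment MINOR, reset PATCH to 0 (MAJOR unchanged)
New: 7.19.0

7.19.0


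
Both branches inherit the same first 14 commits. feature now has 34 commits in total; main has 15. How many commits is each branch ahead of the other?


Common ancestor: commit #14
feature commits after divergence: 34 - 14 = 20
main commits after divergence: 15 - 14 = 1
feature is 20 commits ahead of main
main is 1 commits ahead of feature

feature ahead: 20, main ahead: 1


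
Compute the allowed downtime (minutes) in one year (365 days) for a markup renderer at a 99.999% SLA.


Formula: allowed downtime = period * (100 - SLA) / 100
Period (year (365 days)) = 525600 minutes
Unavailability fraction = (100 - 99.999) / 100
Allowed downtime = 525600 * (100 - 99.999) / 100
Allowed downtime = 5.256 minutes

5.256 minutes


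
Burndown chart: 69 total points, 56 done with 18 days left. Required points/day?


Formula: Required rate = Remaining points / Days left
Remaining = 69 - 56 = 13 points
Required rate = 13 / 18 = 0.72 points/day

0.72 points/day


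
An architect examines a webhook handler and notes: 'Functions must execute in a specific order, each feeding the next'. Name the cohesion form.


Reasoning: Output of one is input to next
Type: Sequential cohesion

Sequential cohesion


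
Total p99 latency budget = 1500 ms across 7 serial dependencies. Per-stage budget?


Formula: per_stage = total_budget / stages
per_stage = 1500 / 7
per_stage = 214.29 ms

214.29 ms


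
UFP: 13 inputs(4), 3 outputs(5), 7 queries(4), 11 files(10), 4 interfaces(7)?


UFP = EI*4 + EO*5 + EQ*4 + ILF*10 + EIF*7
UFP = 13*4 + 3*5 + 7*4 + 11*10 + 4*7
UFP = 52 + 15 + 28 + 110 + 28
UFP = 233

233


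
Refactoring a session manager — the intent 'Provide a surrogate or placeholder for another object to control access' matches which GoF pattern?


This matches the Proxy pattern

Proxy


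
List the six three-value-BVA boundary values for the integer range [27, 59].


Range: [27, 59]
Boundaries: just below min, min, min+1, max-1, max, just above max
Values: [26, 27, 28, 58, 59, 60]

[26, 27, 28, 58, 59, 60]


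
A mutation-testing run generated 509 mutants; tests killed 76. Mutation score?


Mutation score = killed / total * 100
Mutation score = 76 / 509 * 100
Mutation score = 14.93%

14.93%


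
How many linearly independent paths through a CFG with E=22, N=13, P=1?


Formula: V(G) = E - N + 2P
V(G) = 22 - 13 + 2*1
V(G) = 9 + 2
V(G) = 11

11


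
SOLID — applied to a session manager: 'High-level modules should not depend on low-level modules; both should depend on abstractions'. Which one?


This describes the Dependency Inversion Principle (DIP)

Dependency Inversion Principle (DIP)


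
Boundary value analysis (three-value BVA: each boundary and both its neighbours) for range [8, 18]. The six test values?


Range: [8, 18]
Boundaries: just below min, min, min+1, max-1, max, just above max
Values: [7, 8, 9, 17, 18, 19]

[7, 8, 9, 17, 18, 19]


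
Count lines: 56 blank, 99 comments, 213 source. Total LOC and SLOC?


Total LOC = blank + comment + code
Total LOC = 56 + 99 + 213 = 368
SLOC (source only) = code = 213

Total LOC: 368, SLOC: 213


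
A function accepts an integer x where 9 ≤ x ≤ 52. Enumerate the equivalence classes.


Valid range: [9, 52]
Class 1: x < 9 — invalid
Class 2: 9 ≤ x ≤ 52 — valid
Class 3: x > 52 — invalid
Total equivalence classes: 3

3 equivalence classes


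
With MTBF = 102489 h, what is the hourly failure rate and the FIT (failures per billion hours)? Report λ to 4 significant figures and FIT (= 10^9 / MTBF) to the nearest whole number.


Formula: λ = 1 / MTBF; FIT = λ × 1e9 = 1e9 / MTBF
λ = 1 / 102489 ≈ 9.757e-06 failures/hour
FIT = 1e9 / 102489 ≈ 9757 failures per 1e9 hours (nearest whole number)

λ = 9.757e-06 /h, FIT = 9757


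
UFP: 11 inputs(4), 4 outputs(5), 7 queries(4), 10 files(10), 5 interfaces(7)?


UFP = EI*4 + EO*5 + EQ*4 + ILF*10 + EIF*7
UFP = 11*4 + 4*5 + 7*4 + 10*10 + 5*7
UFP = 44 + 20 + 28 + 100 + 35
UFP = 227

227


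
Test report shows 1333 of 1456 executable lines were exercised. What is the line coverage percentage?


Coverage = covered / total * 100
Coverage = 1333 / 1456 * 100
Coverage = 91.55%

91.55%


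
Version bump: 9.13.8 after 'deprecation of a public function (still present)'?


Current: 9.13.8
Change category: 'deprecation of a public function (still present)' → minor bump
SemVer rule: minor bump → increment MINOR, reset PATCH to 0 (MAJOR unchanged)
New: 9.14.0

9.14.0


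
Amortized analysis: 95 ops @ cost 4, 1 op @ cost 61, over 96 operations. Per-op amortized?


Formula: Amortized cost = Total cost / Operations
Total cost = (95 * 4) + (1 * 61)
Total cost = 380 + 61 = 441
Amortized = 441 / 96 = 4.5938

4.5938


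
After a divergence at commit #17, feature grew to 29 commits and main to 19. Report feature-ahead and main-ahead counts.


Common ancestor: commit #17
feature commits after divergence: 29 - 17 = 12
main commits after divergence: 19 - 17 = 2
feature is 12 commits ahead of main
main is 2 commits ahead of feature

feature ahead: 12, main ahead: 2


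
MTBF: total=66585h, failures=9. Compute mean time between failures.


Formula: MTBF = Total operating time / Number of failures
MTBF = 66585 / 9
MTBF = 7398.33 hours

7398.33 hours


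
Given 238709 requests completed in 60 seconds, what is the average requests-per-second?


Formula: throughput = requests / seconds
throughput = 238709 / 60
throughput = 3978.48 requests/second

3978.48 requests/second


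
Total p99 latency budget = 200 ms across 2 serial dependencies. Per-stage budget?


Formula: per_stage = total_budget / stages
per_stage = 200 / 2
per_stage = 100.0 ms

100.0 ms


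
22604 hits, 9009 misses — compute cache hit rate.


Formula: hit rate = hits / (hits + misses) * 100
hit rate = 22604 / (22604 + 9009) * 100
hit rate = 22604 / 31613 * 100
hit rate = 71.5%

71.5%


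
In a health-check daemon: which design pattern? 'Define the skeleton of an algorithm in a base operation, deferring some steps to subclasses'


This matches the Template Method pattern

Template Method


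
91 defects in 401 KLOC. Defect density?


Defect density = defects / KLOC
Defect density = 91 / 401
Defect density = 0.227 defects/KLOC

0.227 defects/KLOC


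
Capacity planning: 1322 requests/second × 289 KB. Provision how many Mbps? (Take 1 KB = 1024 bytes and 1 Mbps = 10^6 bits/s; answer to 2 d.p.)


Formula: Mbps = payload_bytes * RPS * 8 / 1e6
Payload per request = 289 KB = 289 * 1024 = 295936 bytes
Total bytes/sec = 295936 * 1322 = 391227392
Total bits/sec = 391227392 * 8 = 3129819136
Mbps = 3129819136 / 1e6 = 3129.82

3129.82 Mbps


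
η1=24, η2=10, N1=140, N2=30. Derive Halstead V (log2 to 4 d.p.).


Formula: V = N * log2(η), where N = N1 + N2 and η = η1 + η2
η = 24 + 10 = 34
N = 140 + 30 = 170
log2(34) ≈ 5.0875
V = 170 * 5.0875 = 864.88

864.88


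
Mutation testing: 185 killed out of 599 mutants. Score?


Mutation score = killed / total * 100
Mutation score = 185 / 599 * 100
Mutation score = 30.88%

30.88%


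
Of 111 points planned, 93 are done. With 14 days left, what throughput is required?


Formula: Required rate = Remaining points / Days left
Remaining = 111 - 93 = 18 points
Required rate = 18 / 14 = 1.29 points/day

1.29 points/day
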